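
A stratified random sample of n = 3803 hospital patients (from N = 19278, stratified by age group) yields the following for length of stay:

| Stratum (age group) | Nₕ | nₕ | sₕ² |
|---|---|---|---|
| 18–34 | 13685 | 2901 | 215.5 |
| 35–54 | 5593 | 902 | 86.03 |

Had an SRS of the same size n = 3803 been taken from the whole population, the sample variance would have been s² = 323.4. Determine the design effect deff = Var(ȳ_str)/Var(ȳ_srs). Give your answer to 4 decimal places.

0.5308

Var(ȳ_str) = Σ Wₕ²(1−fₕ)sₕ²/nₕ with Wₕ = Nₕ/19278:
  18–34: (13685/19278)²·(1−2901/13685)·215.5/2901 = 0.029498523
  35–54: (5593/19278)²·(1−902/5593)·86.03/902 = 0.0067333267
  → Var(ȳ_str) = 0.03623185.
Var(ȳ_srs) = (1 − 3803/19278)·323.4/3803 = 0.068262529.
deff = 0.03623185 / 0.068262529 = 0.5308.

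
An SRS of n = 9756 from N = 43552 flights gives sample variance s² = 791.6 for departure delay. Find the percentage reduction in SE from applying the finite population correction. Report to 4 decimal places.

11.9096

f = n/N = 9756/43552 = 0.22400808.
SE_no-fpc = √(s²/n) = 0.28485051; SE_fpc = √((1−f)s²/n) = 0.25092596.
Ratio = √(1−f) = 0.88090403. Reduction = 100·(1 − 0.88090403) = 11.9096%.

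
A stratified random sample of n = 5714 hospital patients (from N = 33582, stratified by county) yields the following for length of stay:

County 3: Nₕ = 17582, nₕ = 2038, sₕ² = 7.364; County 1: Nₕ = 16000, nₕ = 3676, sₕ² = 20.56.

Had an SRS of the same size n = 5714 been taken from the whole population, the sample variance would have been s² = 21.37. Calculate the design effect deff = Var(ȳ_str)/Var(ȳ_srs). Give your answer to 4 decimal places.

Var(ȳ_str) = Σ Wₕ²(1−fₕ)sₕ²/nₕ with Wₕ = Nₕ/33582:
  County 3: (17582/33582)²·(1−2038/17582)·7.364/2038 = 8.7564394 × 10^-4
  County 1: (16000/33582)²·(1−3676/16000)·20.56/3676 = 9.7792639 × 10^-4
  → Var(ȳ_str) = 0.0018535703.
Var(ȳ_srs) = (1 − 5714/33582)·21.37/5714 = 0.0031035842.
deff = 0.0018535703 / 0.0031035842 = 0.5972.

0.5972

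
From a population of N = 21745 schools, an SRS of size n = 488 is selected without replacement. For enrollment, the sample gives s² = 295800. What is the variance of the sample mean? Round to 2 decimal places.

592.54

Under SRS without replacement, Var(ȳ) = (1 − f)·s²/n with f = n/N = 488/21745 = 0.02244194.
Var(ȳ) = (1 − 0.02244194)·295800/488 = 0.97755806·606.14754 = 592.54441.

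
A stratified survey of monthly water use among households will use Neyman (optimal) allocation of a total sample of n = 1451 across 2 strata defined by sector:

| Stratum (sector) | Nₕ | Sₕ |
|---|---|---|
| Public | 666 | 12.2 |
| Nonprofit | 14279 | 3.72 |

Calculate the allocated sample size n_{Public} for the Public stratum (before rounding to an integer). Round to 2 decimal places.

192.51

Neyman allocation: nₕ = n·NₕSₕ / Σⱼ NⱼSⱼ.
Σ NⱼSⱼ = 666·12.2 + 14279·3.72 = 61243.08.
n_{Public} = 1451·666·12.2 / 61243.08 = 192.51.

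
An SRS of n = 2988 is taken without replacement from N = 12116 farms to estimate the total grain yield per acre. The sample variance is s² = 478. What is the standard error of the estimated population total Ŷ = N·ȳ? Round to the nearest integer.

4206

Var(Ŷ) = N²·Var(ȳ) = N²·(1 − n/N)·s²/n.
f = 2988/12116 = 0.24661604; Var(ȳ) = 0.75338396·478/2988 = 0.12052126.
Var(Ŷ) = 12116² · 0.12052126 = 1.7692214 × 10^7.
SE(Ŷ) = √(1.7692214 × 10^7) = 4206.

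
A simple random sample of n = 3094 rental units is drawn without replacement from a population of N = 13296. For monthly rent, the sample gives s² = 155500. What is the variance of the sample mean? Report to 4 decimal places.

Under SRS without replacement, Var(ȳ) = (1 − f)·s²/n with f = n/N = 3094/13296 = 0.23270156.
Var(ȳ) = (1 − 0.23270156)·155500/3094 = 0.76729844·50.258565 = 38.563318.

38.5633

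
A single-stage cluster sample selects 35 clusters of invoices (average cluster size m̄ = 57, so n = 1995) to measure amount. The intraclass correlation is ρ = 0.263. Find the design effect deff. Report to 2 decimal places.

15.73

deff = 1 + (57 − 1)·0.263 = 1 + 14.728 = 15.728.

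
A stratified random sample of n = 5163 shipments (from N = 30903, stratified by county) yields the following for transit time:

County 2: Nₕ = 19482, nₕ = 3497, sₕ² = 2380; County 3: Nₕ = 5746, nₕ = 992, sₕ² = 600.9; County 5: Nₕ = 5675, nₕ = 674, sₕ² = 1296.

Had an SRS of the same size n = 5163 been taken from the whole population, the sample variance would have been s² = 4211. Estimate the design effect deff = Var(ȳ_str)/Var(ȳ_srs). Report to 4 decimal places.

Var(ȳ_str) = Σ Wₕ²(1−fₕ)sₕ²/nₕ with Wₕ = Nₕ/30903:
  County 2: (19482/30903)²·(1−3497/19482)·2380/3497 = 0.22193522
  County 3: (5746/30903)²·(1−992/5746)·600.9/992 = 0.017326628
  County 5: (5675/30903)²·(1−674/5675)·1296/674 = 0.057143461
  → Var(ȳ_str) = 0.29640531.
Var(ȳ_srs) = (1 − 5163/30903)·4211/5163 = 0.67934599.
deff = 0.29640531 / 0.67934599 = 0.4363.

0.4363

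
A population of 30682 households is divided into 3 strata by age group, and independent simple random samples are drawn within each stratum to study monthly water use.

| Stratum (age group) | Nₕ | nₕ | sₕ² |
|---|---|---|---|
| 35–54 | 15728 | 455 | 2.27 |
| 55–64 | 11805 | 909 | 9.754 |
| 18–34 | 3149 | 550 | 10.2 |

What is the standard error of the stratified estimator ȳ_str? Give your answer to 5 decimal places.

0.05386

Var(ȳ_str) = Σₕ Wₕ²(1 − fₕ)sₕ²/nₕ with Wₕ = Nₕ/N, N = 30682.
35–54: Wₕ = 0.51261326; term = 0.51261326²·(1 − 0.02892930)·2.27/455 = 0.0012730486.
55–64: Wₕ = 0.38475328; term = 0.38475328²·(1 − 0.07700127)·9.754/909 = 0.001466171.
18–34: Wₕ = 0.10263347; term = 0.10263347²·(1 − 0.17465862)·10.2/550 = 1.612312 × 10^-4.
Sum = 0.0029004508.
SE = √(0.0029004508) = 0.05386.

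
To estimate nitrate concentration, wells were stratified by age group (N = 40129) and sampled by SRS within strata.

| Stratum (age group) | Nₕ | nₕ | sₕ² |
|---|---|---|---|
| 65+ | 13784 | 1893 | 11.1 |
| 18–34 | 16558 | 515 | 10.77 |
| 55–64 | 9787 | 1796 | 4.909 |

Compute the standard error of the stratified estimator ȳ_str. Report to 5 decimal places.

0.06465

Var(ȳ_str) = Σₕ Wₕ²(1 − fₕ)sₕ²/nₕ with Wₕ = Nₕ/N, N = 40129.
65+: Wₕ = 0.34349224; term = 0.34349224²·(1 − 0.13733314)·11.1/1893 = 5.968282 × 10^-4.
18–34: Wₕ = 0.41261930; term = 0.41261930²·(1 − 0.03110279)·10.77/515 = 0.0034497312.
55–64: Wₕ = 0.24388846; term = 0.24388846²·(1 − 0.18350874)·4.909/1796 = 1.3274579 × 10^-4.
Sum = 0.0041793052.
SE = √(0.0041793052) = 0.06465.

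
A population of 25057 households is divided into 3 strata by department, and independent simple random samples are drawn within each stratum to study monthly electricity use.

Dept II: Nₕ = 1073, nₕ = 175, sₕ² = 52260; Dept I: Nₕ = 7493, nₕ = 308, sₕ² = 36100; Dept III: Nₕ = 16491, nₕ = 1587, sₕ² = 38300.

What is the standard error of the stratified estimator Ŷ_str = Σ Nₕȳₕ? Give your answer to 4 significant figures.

Var(Ŷ_str) = Σₕ Nₕ²(1 − fₕ)sₕ²/nₕ.
Dept II: 1073²·(1 − 175/1073)·52260/175 = 2.8774475 × 10^8.
Dept I: 7493²·(1 − 308/7493)·36100/308 = 6.3101399 × 10^9.
Dept III: 16491²·(1 − 1587/16491)·38300/1587 = 5.9315976 × 10^9.
Sum = 1.2529482 × 10^10.
SE = √(1.2529482 × 10^10) = 111900.

111900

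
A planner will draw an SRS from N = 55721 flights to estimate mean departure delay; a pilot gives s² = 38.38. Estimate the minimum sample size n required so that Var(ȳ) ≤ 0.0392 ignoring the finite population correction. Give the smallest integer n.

Without fpc, n₀ = s²/D = 38.38/0.0392 = 979.0816.
Rounding up, n = 980.

980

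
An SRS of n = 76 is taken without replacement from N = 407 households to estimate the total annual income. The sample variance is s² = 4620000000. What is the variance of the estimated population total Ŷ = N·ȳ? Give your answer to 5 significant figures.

8.1894 × 10^12

Var(Ŷ) = N²·Var(ȳ) = N²·(1 − n/N)·s²/n.
f = 76/407 = 0.18673219; Var(ȳ) = 0.81326781·4620000000/76 = 4.9438122 × 10^7.
Var(Ŷ) = 407² · (4.9438122 × 10^7) = 8.1893755 × 10^12.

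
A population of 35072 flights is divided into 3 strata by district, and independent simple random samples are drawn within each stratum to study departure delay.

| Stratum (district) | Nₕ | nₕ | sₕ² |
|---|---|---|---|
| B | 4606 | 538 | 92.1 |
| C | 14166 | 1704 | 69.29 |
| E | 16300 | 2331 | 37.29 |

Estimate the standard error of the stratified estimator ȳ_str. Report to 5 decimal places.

0.10679

Var(ȳ_str) = Σₕ Wₕ²(1 − fₕ)sₕ²/nₕ with Wₕ = Nₕ/N, N = 35072.
B: Wₕ = 0.13132984; term = 0.13132984²·(1 − 0.11680417)·92.1/538 = 0.0026077213.
C: Wₕ = 0.40391195; term = 0.40391195²·(1 − 0.12028801)·69.29/1704 = 0.0058359947.
E: Wₕ = 0.46475821; term = 0.46475821²·(1 − 0.14300613)·37.29/2331 = 0.002961297.
Sum = 0.011405013.
SE = √(0.011405013) = 0.10679.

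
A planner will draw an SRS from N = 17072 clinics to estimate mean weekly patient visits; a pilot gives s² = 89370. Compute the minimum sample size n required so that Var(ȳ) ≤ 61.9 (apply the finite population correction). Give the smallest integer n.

1332

Without fpc, n₀ = s²/D = 89370/61.9 = 1443.7803.
With fpc, (1 − n/N)·s²/n ≤ D requires n ≥ n₀/(1 + n₀/N) = 1443.7803/(1 + 1443.7803/17072) = 1331.2006.
Rounding up, n = 1332.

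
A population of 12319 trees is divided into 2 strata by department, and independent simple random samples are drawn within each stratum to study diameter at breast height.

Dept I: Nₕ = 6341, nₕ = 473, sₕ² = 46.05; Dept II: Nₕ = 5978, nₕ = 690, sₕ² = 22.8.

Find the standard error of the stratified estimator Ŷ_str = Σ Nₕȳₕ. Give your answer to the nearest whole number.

2160

Var(Ŷ_str) = Σₕ Nₕ²(1 − fₕ)sₕ²/nₕ.
Dept I: 6341²·(1 − 473/6341)·46.05/473 = 3.6225664 × 10^6.
Dept II: 5978²·(1 − 690/5978)·22.8/690 = 1.0445593 × 10^6.
Sum = 4.6671257 × 10^6.
SE = √(4.6671257 × 10^6) = 2160.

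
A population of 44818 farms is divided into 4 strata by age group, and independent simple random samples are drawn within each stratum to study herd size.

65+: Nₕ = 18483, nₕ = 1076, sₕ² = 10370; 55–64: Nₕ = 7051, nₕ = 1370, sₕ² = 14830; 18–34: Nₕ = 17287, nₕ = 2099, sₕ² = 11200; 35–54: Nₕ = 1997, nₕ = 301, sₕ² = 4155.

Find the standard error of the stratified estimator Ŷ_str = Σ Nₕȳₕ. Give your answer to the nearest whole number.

70584

Var(Ŷ_str) = Σₕ Nₕ²(1 − fₕ)sₕ²/nₕ.
65+: 18483²·(1 − 1076/18483)·10370/1076 = 3.1007223 × 10^9.
55–64: 7051²·(1 − 1370/7051)·14830/1370 = 4.336068 × 10^8.
18–34: 17287²·(1 − 2099/17287)·11200/2099 = 1.4009602 × 10^9.
35–54: 1997²·(1 − 301/1997)·4155/301 = 4.6752888 × 10^7.
Sum = 4.9820422 × 10^9.
SE = √(4.9820422 × 10^9) = 70584.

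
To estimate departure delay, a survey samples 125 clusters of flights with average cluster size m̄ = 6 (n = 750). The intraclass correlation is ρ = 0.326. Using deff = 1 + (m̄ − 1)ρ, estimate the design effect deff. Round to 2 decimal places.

2.63

deff = 1 + (6 − 1)·0.326 = 1 + 1.63 = 2.63.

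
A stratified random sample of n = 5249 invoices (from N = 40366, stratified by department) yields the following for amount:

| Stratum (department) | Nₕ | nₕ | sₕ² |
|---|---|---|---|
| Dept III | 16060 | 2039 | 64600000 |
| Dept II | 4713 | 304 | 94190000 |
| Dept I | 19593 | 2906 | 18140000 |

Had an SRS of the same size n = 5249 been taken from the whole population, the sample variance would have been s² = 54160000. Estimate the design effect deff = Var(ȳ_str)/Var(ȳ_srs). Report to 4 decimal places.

1.0675

Var(ȳ_str) = Σ Wₕ²(1−fₕ)sₕ²/nₕ with Wₕ = Nₕ/40366:
  Dept III: (16060/40366)²·(1−2039/16060)·64600000/2039 = 4378.329
  Dept II: (4713/40366)²·(1−304/4713)·94190000/304 = 3951.2756
  Dept I: (19593/40366)²·(1−2906/19593)·18140000/2906 = 1252.5338
  → Var(ȳ_str) = 9582.1384.
Var(ȳ_srs) = (1 − 5249/40366)·54160000/5249 = 8976.4326.
deff = 9582.1384 / 8976.4326 = 1.0675.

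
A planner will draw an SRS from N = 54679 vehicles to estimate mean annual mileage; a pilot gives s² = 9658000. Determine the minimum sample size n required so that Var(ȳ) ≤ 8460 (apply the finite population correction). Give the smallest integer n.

Without fpc, n₀ = s²/D = 9658000/8460 = 1141.6076.
With fpc, (1 − n/N)·s²/n ≤ D requires n ≥ n₀/(1 + n₀/N) = 1141.6076/(1 + 1141.6076/54679) = 1118.2602.
Rounding up, n = 1119.

1119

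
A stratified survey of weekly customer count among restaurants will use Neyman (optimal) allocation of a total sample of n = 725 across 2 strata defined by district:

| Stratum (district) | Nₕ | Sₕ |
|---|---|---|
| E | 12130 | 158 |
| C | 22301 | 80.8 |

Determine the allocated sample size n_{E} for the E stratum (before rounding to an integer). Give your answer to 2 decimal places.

373.67

Neyman allocation: nₕ = n·NₕSₕ / Σⱼ NⱼSⱼ.
Σ NⱼSⱼ = 12130·158 + 22301·80.8 = 3.7184608 × 10^6.
n_{E} = 725·12130·158 / (3.7184608 × 10^6) = 373.67.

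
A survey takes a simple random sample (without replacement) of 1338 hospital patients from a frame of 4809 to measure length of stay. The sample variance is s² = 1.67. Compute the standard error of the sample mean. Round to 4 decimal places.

Under SRS without replacement, Var(ȳ) = (1 − f)·s²/n with f = n/N = 1338/4809 = 0.27822832.
Var(ȳ) = (1 − 0.27822832)·1.67/1338 = 0.72177168·0.0012481315 = 9.00866 × 10^-4.
SE(ȳ) = √(9.00866 × 10^-4) = 0.0300.

0.0300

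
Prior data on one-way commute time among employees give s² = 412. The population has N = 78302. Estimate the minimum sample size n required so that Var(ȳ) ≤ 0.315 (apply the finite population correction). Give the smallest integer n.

1287

Without fpc, n₀ = s²/D = 412/0.315 = 1307.9365.
With fpc, (1 − n/N)·s²/n ≤ D requires n ≥ n₀/(1 + n₀/N) = 1307.9365/(1 + 1307.9365/78302) = 1286.4480.
Rounding up, n = 1287.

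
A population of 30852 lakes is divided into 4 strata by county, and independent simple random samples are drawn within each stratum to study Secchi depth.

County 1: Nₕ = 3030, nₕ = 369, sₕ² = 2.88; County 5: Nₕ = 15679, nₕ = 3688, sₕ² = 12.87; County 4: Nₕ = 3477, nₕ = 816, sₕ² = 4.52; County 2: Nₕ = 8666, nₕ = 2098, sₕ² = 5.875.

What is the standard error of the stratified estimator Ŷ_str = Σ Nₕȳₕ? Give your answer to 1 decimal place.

964.2

Var(Ŷ_str) = Σₕ Nₕ²(1 − fₕ)sₕ²/nₕ.
County 1: 3030²·(1 − 369/3030)·2.88/369 = 62929.405.
County 5: 15679²·(1 − 3688/15679)·12.87/3688 = 656086.95.
County 4: 3477²·(1 − 816/3477)·4.52/816 = 51250.469.
County 2: 8666²·(1 − 2098/8666)·5.875/2098 = 159387.48.
Sum = 929654.3.
SE = √(929654.3) = 964.2.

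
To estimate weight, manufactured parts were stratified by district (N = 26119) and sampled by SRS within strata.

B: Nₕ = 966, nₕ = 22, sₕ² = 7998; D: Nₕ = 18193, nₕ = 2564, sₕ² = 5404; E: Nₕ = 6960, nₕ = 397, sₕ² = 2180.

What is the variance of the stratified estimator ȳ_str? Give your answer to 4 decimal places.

1.7321

Var(ȳ_str) = Σₕ Wₕ²(1 − fₕ)sₕ²/nₕ with Wₕ = Nₕ/N, N = 26119.
B: Wₕ = 0.03698457; term = 0.03698457²·(1 − 0.02277433)·7998/22 = 0.48595354.
D: Wₕ = 0.69654275; term = 0.69654275²·(1 − 0.14093333)·5404/2564 = 0.87845545.
E: Wₕ = 0.26647268; term = 0.26647268²·(1 − 0.05704023)·2180/397 = 0.36767537.
Sum = 1.7320844.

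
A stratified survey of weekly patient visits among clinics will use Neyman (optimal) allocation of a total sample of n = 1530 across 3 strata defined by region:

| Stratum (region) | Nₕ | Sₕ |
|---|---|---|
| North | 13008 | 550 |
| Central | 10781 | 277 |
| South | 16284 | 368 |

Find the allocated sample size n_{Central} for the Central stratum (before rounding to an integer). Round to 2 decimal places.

283.21

Neyman allocation: nₕ = n·NₕSₕ / Σⱼ NⱼSⱼ.
Σ NⱼSⱼ = 13008·550 + 10781·277 + 16284·368 = 1.6133249 × 10^7.
n_{Central} = 1530·10781·277 / (1.6133249 × 10^7) = 283.21.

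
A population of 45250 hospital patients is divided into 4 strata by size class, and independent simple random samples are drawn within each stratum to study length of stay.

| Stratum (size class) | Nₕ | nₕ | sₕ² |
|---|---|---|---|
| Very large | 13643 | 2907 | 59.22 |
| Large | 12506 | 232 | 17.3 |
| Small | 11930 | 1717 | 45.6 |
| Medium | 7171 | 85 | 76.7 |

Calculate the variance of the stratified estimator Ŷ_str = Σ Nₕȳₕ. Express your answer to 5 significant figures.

Var(Ŷ_str) = Σₕ Nₕ²(1 − fₕ)sₕ²/nₕ.
Very large: 13643²·(1 − 2907/13643)·59.22/2907 = 2.9838415 × 10^6.
Large: 12506²·(1 − 232/12506)·17.3/232 = 1.1446235 × 10^7.
Small: 11930²·(1 − 1717/11930)·45.6/1717 = 3.2358496 × 10^6.
Medium: 7171²·(1 − 85/7171)·76.7/85 = 4.5851897 × 10^7.
Sum = 6.3517823 × 10^7.

6.3518 × 10^7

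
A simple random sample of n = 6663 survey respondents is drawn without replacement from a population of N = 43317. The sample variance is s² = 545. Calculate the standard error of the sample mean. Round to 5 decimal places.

Under SRS without replacement, Var(ȳ) = (1 − f)·s²/n with f = n/N = 6663/43317 = 0.15381952.
Var(ȳ) = (1 − 0.15381952)·545/6663 = 0.84618048·0.081794987 = 0.069213322.
SE(ȳ) = √(0.069213322) = 0.26308.

0.26308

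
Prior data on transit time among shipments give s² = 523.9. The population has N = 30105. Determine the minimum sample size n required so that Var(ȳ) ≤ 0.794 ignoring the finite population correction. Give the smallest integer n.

Without fpc, n₀ = s²/D = 523.9/0.794 = 659.8237.
Rounding up, n = 660.

660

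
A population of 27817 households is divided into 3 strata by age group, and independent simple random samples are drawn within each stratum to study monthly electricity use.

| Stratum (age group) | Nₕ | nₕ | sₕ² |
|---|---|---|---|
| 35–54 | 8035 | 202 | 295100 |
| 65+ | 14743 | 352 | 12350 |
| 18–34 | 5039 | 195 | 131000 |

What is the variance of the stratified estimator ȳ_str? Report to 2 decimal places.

Var(ȳ_str) = Σₕ Wₕ²(1 − fₕ)sₕ²/nₕ with Wₕ = Nₕ/N, N = 27817.
35–54: Wₕ = 0.28885214; term = 0.28885214²·(1 − 0.02514001)·295100/202 = 118.82594.
65+: Wₕ = 0.52999964; term = 0.52999964²·(1 − 0.02387574)·12350/352 = 9.6201214.
18–34: Wₕ = 0.18114822; term = 0.18114822²·(1 − 0.03869815)·131000/195 = 21.191641.
Sum = 149.6377.

149.64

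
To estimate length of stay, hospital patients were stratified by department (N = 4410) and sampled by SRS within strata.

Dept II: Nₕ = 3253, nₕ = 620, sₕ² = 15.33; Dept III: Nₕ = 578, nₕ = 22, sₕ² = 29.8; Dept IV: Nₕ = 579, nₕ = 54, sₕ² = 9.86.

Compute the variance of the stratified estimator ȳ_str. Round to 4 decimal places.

0.0361

Var(ȳ_str) = Σₕ Wₕ²(1 − fₕ)sₕ²/nₕ with Wₕ = Nₕ/N, N = 4410.
Dept II: Wₕ = 0.73764172; term = 0.73764172²·(1 − 0.19059330)·15.33/620 = 0.010889507.
Dept III: Wₕ = 0.13106576; term = 0.13106576²·(1 − 0.03806228)·29.8/22 = 0.022383038.
Dept IV: Wₕ = 0.13129252; term = 0.13129252²·(1 − 0.09326425)·9.86/54 = 0.0028539335.
Sum = 0.036126479.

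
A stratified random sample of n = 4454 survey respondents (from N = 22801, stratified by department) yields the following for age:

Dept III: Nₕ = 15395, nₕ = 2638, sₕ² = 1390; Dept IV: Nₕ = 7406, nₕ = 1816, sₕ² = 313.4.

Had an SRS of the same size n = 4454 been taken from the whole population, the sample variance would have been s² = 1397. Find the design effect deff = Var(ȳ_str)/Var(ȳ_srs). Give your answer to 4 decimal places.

0.8431

Var(ȳ_str) = Σ Wₕ²(1−fₕ)sₕ²/nₕ with Wₕ = Nₕ/22801:
  Dept III: (15395/22801)²·(1−2638/15395)·1390/2638 = 0.19904921
  Dept IV: (7406/22801)²·(1−1816/7406)·313.4/1816 = 0.013742662
  → Var(ȳ_str) = 0.21279187.
Var(ȳ_srs) = (1 − 4454/22801)·1397/4454 = 0.25238141.
deff = 0.21279187 / 0.25238141 = 0.8431.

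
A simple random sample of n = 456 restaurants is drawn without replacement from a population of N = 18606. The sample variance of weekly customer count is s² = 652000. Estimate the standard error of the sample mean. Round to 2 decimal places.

Under SRS without replacement, Var(ȳ) = (1 − f)·s²/n with f = n/N = 456/18606 = 0.02450822.
Var(ȳ) = (1 − 0.02450822)·652000/456 = 0.97549178·1429.8246 = 1394.7821.
SE(ȳ) = √(1394.7821) = 37.35.

37.35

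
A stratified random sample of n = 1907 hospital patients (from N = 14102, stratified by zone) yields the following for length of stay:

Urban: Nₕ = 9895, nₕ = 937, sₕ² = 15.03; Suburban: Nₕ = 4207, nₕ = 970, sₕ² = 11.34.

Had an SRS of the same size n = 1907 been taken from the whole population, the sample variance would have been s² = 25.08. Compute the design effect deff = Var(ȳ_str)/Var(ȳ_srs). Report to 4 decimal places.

0.6990

Var(ȳ_str) = Σ Wₕ²(1−fₕ)sₕ²/nₕ with Wₕ = Nₕ/14102:
  Urban: (9895/14102)²·(1−937/9895)·15.03/937 = 0.0071496507
  Suburban: (4207/14102)²·(1−970/4207)·11.34/970 = 8.0056226 × 10^-4
  → Var(ȳ_str) = 0.007950213.
Var(ȳ_srs) = (1 − 1907/14102)·25.08/1907 = 0.011373076.
deff = 0.007950213 / 0.011373076 = 0.6990.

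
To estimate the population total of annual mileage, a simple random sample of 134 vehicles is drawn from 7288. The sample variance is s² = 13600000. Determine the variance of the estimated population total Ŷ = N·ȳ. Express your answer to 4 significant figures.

5.292 × 10^12

Var(Ŷ) = N²·Var(ȳ) = N²·(1 − n/N)·s²/n.
f = 134/7288 = 0.01838639; Var(ȳ) = 0.98161361·13600000/134 = 99626.456.
Var(Ŷ) = 7288² · 99626.456 = 5.2916536 × 10^12.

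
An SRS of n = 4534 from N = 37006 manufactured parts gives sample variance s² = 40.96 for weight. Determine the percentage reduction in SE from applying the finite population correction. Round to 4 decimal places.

f = n/N = 4534/37006 = 0.12252067.
SE_no-fpc = √(s²/n) = 0.095047176; SE_fpc = √((1−f)s²/n) = 0.089034364.
Ratio = √(1−f) = 0.93673867. Reduction = 100·(1 − 0.93673867) = 6.3261%.

6.3261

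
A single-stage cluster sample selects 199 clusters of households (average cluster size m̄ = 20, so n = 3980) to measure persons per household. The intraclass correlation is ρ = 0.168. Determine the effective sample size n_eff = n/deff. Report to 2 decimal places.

deff = 1 + (20 − 1)·0.168 = 1 + 3.192 = 4.192.
n_eff = 3980 / 4.192 = 949.43.

949.43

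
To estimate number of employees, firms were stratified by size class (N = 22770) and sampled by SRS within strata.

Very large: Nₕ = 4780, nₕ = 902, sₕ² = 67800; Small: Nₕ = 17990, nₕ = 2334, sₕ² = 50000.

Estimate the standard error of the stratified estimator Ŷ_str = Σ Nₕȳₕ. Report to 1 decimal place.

86180.1

Var(Ŷ_str) = Σₕ Nₕ²(1 − fₕ)sₕ²/nₕ.
Very large: 4780²·(1 − 902/4780)·67800/902 = 1.3933456 × 10^9.
Small: 17990²·(1 − 2334/17990)·50000/2334 = 6.0336641 × 10^9.
Sum = 7.4270097 × 10^9.
SE = √(7.4270097 × 10^9) = 86180.1.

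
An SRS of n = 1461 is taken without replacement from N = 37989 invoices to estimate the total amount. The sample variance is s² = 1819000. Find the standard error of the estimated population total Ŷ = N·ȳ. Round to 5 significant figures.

1.3144 × 10^6

Var(Ŷ) = N²·Var(ȳ) = N²·(1 − n/N)·s²/n.
f = 1461/37989 = 0.03845850; Var(ȳ) = 0.96154150·1819000/1461 = 1197.1554.
Var(Ŷ) = 37989² · 1197.1554 = 1.7276917 × 10^12.
SE(Ŷ) = √(1.7276917 × 10^12) = 1.3144 × 10^6.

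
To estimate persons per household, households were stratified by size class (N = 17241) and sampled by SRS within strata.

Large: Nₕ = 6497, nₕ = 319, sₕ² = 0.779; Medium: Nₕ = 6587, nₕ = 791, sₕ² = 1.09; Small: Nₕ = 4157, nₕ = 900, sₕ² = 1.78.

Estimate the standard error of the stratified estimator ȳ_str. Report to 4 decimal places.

Var(ȳ_str) = Σₕ Wₕ²(1 − fₕ)sₕ²/nₕ with Wₕ = Nₕ/N, N = 17241.
Large: Wₕ = 0.37683429; term = 0.37683429²·(1 − 0.04909958)·0.779/319 = 3.2974836 × 10^-4.
Medium: Wₕ = 0.38205441; term = 0.38205441²·(1 − 0.12008502)·1.09/791 = 1.7698691 × 10^-4.
Small: Wₕ = 0.24111130; term = 0.24111130²·(1 − 0.21650229)·1.78/900 = 9.0084562 × 10^-5.
Sum = 5.9681983 × 10^-4.
SE = √(5.9681983 × 10^-4) = 0.0244.

0.0244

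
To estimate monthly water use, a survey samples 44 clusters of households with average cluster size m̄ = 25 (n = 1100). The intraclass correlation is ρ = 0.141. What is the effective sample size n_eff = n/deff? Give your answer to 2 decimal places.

250.91

deff = 1 + (25 − 1)·0.141 = 1 + 3.384 = 4.384.
n_eff = 1100 / 4.384 = 250.91.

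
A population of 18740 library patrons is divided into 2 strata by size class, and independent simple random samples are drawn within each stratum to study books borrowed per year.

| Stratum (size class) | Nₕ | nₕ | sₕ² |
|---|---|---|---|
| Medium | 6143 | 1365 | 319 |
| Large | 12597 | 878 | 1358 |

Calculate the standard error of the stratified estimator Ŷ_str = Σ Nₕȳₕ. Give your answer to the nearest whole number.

15336

Var(Ŷ_str) = Σₕ Nₕ²(1 − fₕ)sₕ²/nₕ.
Medium: 6143²·(1 − 1365/6143)·319/1365 = 6.8593773 × 10^6.
Large: 12597²·(1 − 878/12597)·1358/878 = 2.2832998 × 10^8.
Sum = 2.3518936 × 10^8.
SE = √(2.3518936 × 10^8) = 15336.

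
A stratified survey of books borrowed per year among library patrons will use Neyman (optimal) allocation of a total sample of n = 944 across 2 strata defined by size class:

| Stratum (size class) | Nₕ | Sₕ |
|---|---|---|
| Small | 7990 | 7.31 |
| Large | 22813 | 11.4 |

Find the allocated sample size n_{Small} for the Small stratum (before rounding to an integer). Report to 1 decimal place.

Neyman allocation: nₕ = n·NₕSₕ / Σⱼ NⱼSⱼ.
Σ NⱼSⱼ = 7990·7.31 + 22813·11.4 = 318475.1.
n_{Small} = 944·7990·7.31 / 318475.1 = 173.1.

173.1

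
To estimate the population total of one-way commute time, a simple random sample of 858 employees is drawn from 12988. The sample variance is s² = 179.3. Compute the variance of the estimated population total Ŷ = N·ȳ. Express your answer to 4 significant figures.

3.292 × 10^7

Var(Ŷ) = N²·Var(ȳ) = N²·(1 − n/N)·s²/n.
f = 858/12988 = 0.06606098; Var(ȳ) = 0.93393902·179.3/858 = 0.19516931.
Var(Ŷ) = 12988² · 0.19516931 = 3.2922749 × 10^7.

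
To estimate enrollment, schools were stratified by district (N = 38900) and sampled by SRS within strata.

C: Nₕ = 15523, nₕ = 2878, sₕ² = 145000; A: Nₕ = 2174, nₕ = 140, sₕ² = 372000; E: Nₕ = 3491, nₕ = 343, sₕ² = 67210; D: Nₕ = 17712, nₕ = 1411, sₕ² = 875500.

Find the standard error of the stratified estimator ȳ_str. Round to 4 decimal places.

Var(ȳ_str) = Σₕ Wₕ²(1 − fₕ)sₕ²/nₕ with Wₕ = Nₕ/N, N = 38900.
C: Wₕ = 0.39904884; term = 0.39904884²·(1 − 0.18540231)·145000/2878 = 6.5354049.
A: Wₕ = 0.05588689; term = 0.05588689²·(1 − 0.06439742)·372000/140 = 7.764727.
E: Wₕ = 0.08974293; term = 0.08974293²·(1 − 0.09825265)·67210/343 = 1.4230663.
D: Wₕ = 0.45532134; term = 0.45532134²·(1 − 0.07966350)·875500/1411 = 118.38912.
Sum = 134.11232.
SE = √(134.11232) = 11.5807.

11.5807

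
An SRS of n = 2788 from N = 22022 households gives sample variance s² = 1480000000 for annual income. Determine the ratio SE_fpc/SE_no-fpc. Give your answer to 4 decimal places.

f = n/N = 2788/22022 = 0.12660067.
SE_no-fpc = √(s²/n) = 728.59213; SE_fpc = √((1−f)s²/n) = 680.91186.
Ratio = √(1−f) = 0.93455836.

0.9346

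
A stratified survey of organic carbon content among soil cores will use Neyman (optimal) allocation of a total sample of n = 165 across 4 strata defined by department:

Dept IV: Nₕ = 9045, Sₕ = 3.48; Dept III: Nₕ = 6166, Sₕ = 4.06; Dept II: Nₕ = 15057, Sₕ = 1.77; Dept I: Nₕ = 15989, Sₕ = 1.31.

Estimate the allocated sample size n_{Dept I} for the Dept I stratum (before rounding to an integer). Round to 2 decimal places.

33.20

Neyman allocation: nₕ = n·NₕSₕ / Σⱼ NⱼSⱼ.
Σ NⱼSⱼ = 9045·3.48 + 6166·4.06 + 15057·1.77 + 15989·1.31 = 104107.04.
n_{Dept I} = 165·15989·1.31 / 104107.04 = 33.20.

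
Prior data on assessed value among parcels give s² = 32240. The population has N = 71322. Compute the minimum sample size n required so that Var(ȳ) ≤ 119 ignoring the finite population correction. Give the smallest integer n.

Without fpc, n₀ = s²/D = 32240/119 = 270.9244.
Rounding up, n = 271.

271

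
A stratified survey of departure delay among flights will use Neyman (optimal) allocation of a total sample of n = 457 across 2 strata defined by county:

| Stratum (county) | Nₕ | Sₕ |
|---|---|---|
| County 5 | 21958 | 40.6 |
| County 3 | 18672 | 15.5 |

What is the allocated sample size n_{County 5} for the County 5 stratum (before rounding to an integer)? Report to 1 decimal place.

Neyman allocation: nₕ = n·NₕSₕ / Σⱼ NⱼSⱼ.
Σ NⱼSⱼ = 21958·40.6 + 18672·15.5 = 1.1809108 × 10^6.
n_{County 5} = 457·21958·40.6 / (1.1809108 × 10^6) = 345.0.

345.0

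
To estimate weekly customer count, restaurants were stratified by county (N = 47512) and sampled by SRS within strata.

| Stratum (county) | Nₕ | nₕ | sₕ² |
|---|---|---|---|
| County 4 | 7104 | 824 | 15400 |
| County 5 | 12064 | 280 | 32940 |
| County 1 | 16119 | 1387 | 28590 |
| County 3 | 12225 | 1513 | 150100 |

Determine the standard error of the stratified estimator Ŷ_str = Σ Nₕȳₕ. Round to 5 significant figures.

188270

Var(Ŷ_str) = Σₕ Nₕ²(1 − fₕ)sₕ²/nₕ.
County 4: 7104²·(1 − 824/7104)·15400/824 = 8.3378889 × 10^8.
County 5: 12064²·(1 − 280/12064)·32940/280 = 1.6724365 × 10^10.
County 1: 16119²·(1 − 1387/16119)·28590/1387 = 4.8948287 × 10^9.
County 3: 12225²·(1 − 1513/12225)·150100/1513 = 1.2991557 × 10^10.
Sum = 3.544454 × 10^10.
SE = √(3.544454 × 10^10) = 188270.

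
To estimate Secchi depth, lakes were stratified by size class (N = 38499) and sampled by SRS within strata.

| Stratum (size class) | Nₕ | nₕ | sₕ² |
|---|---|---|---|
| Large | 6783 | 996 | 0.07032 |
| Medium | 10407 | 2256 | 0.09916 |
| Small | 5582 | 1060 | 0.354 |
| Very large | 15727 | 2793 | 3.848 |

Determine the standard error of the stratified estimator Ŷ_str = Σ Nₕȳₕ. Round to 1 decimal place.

543.3

Var(Ŷ_str) = Σₕ Nₕ²(1 − fₕ)sₕ²/nₕ.
Large: 6783²·(1 − 996/6783)·0.07032/996 = 2771.372.
Medium: 10407²·(1 − 2256/10407)·0.09916/2256 = 3728.4976.
Small: 5582²·(1 − 1060/5582)·0.354/1060 = 8429.81.
Very large: 15727²·(1 − 2793/15727)·3.848/2793 = 280248.23.
Sum = 295177.91.
SE = √(295177.91) = 543.3.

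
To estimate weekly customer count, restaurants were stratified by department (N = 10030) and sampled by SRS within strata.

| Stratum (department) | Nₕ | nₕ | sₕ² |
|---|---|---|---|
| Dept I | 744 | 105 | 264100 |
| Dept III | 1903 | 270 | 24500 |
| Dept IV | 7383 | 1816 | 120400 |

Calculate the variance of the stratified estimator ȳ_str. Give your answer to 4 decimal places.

41.7766

Var(ȳ_str) = Σₕ Wₕ²(1 − fₕ)sₕ²/nₕ with Wₕ = Nₕ/N, N = 10030.
Dept I: Wₕ = 0.07417747; term = 0.07417747²·(1 − 0.14112903)·264100/105 = 11.886419.
Dept III: Wₕ = 0.18973081; term = 0.18973081²·(1 − 0.14188124)·24500/270 = 2.803015.
Dept IV: Wₕ = 0.73609172; term = 0.73609172²·(1 − 0.24597047)·120400/1816 = 27.087122.
Sum = 41.776556.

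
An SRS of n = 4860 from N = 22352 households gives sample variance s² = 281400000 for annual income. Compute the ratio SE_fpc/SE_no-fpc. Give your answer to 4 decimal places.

0.8846

f = n/N = 4860/22352 = 0.21743021.
SE_no-fpc = √(s²/n) = 240.62675; SE_fpc = √((1−f)s²/n) = 212.86558.
Ratio = √(1−f) = 0.88462975.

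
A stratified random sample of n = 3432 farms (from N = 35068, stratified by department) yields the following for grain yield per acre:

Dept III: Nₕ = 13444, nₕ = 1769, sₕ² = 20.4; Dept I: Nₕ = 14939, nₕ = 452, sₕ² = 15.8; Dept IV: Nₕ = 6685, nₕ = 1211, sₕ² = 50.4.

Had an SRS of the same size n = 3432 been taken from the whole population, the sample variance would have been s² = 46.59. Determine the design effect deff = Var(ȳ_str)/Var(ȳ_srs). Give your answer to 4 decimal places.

Var(ȳ_str) = Σ Wₕ²(1−fₕ)sₕ²/nₕ with Wₕ = Nₕ/35068:
  Dept III: (13444/35068)²·(1−1769/13444)·20.4/1769 = 0.0014718574
  Dept I: (14939/35068)²·(1−452/14939)·15.8/452 = 0.0061517212
  Dept IV: (6685/35068)²·(1−1211/6685)·50.4/1211 = 0.0012384275
  → Var(ȳ_str) = 0.0088620061.
Var(ȳ_srs) = (1 − 3432/35068)·46.59/3432 = 0.012246613.
deff = 0.0088620061 / 0.012246613 = 0.7236.

0.7236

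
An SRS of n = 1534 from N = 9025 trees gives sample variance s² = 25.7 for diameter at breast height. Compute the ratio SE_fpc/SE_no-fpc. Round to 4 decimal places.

f = n/N = 1534/9025 = 0.16997230.
SE_no-fpc = √(s²/n) = 0.12943564; SE_fpc = √((1−f)s²/n) = 0.11792345.
Ratio = √(1−f) = 0.91105856.

0.9111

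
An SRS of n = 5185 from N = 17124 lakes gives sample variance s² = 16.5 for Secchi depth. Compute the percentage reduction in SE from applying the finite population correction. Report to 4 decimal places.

16.5010

f = n/N = 5185/17124 = 0.30279140.
SE_no-fpc = √(s²/n) = 0.056411493; SE_fpc = √((1−f)s²/n) = 0.047103042.
Ratio = √(1−f) = 0.83499018. Reduction = 100·(1 − 0.83499018) = 16.5010%.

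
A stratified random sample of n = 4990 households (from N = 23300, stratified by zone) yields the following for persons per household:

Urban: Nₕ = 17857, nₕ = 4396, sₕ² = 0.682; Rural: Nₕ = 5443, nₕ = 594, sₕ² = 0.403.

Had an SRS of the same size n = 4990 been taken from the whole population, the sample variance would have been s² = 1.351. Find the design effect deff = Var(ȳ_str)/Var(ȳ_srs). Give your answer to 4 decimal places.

0.4779

Var(ȳ_str) = Σ Wₕ²(1−fₕ)sₕ²/nₕ with Wₕ = Nₕ/23300:
  Urban: (17857/23300)²·(1−4396/17857)·0.682/4396 = 6.8691132 × 10^-5
  Rural: (5443/23300)²·(1−594/5443)·0.403/594 = 3.2983541 × 10^-5
  → Var(ȳ_str) = 1.0167467 × 10^-4.
Var(ȳ_srs) = (1 − 4990/23300)·1.351/4990 = 2.1275865 × 10^-4.
deff = (1.0167467 × 10^-4) / (2.1275865 × 10^-4) = 0.4779.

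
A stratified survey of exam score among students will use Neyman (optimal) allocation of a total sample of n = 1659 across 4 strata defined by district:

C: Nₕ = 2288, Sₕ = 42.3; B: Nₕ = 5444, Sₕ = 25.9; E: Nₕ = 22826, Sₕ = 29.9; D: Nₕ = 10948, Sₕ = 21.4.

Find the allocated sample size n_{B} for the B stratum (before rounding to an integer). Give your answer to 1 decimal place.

202.6

Neyman allocation: nₕ = n·NₕSₕ / Σⱼ NⱼSⱼ.
Σ NⱼSⱼ = 2288·42.3 + 5444·25.9 + 22826·29.9 + 10948·21.4 = 1.1545666 × 10^6.
n_{B} = 1659·5444·25.9 / (1.1545666 × 10^6) = 202.6.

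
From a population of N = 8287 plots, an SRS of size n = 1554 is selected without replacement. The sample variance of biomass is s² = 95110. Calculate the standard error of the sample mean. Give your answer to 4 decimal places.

Under SRS without replacement, Var(ȳ) = (1 − f)·s²/n with f = n/N = 1554/8287 = 0.18752263.
Var(ȳ) = (1 − 0.18752263)·95110/1554 = 0.81247737·61.203346 = 49.726334.
SE(ȳ) = √(49.726334) = 7.0517.

7.0517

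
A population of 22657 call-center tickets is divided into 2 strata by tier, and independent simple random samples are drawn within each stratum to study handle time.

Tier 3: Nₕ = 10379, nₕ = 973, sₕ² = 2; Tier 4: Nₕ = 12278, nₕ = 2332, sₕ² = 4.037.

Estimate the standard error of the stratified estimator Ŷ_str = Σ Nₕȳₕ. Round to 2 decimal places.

Var(Ŷ_str) = Σₕ Nₕ²(1 − fₕ)sₕ²/nₕ.
Tier 3: 10379²·(1 − 973/10379)·2/973 = 200667.78.
Tier 4: 12278²·(1 − 2332/12278)·4.037/2332 = 211400.63.
Sum = 412068.41.
SE = √(412068.41) = 641.93.

641.93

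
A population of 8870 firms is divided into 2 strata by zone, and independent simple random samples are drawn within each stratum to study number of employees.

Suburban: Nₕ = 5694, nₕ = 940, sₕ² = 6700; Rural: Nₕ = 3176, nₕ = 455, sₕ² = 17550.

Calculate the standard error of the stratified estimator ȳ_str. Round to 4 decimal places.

2.5863

Var(ȳ_str) = Σₕ Wₕ²(1 − fₕ)sₕ²/nₕ with Wₕ = Nₕ/N, N = 8870.
Suburban: Wₕ = 0.64193912; term = 0.64193912²·(1 − 0.16508606)·6700/940 = 2.4523155.
Rural: Wₕ = 0.35806088; term = 0.35806088²·(1 − 0.14326196)·17550/455 = 4.2366981.
Sum = 6.6890136.
SE = √(6.6890136) = 2.5863.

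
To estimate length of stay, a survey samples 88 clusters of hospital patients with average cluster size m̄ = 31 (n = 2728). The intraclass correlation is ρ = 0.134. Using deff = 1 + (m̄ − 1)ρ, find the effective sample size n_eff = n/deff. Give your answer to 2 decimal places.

deff = 1 + (31 − 1)·0.134 = 1 + 4.02 = 5.02.
n_eff = 2728 / 5.02 = 543.43.

543.43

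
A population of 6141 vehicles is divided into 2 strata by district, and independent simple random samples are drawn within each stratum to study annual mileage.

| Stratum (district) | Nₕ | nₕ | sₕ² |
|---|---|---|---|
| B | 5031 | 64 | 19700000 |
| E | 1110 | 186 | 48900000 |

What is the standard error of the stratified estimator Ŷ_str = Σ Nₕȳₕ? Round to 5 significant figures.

Var(Ŷ_str) = Σₕ Nₕ²(1 − fₕ)sₕ²/nₕ.
B: 5031²·(1 − 64/5031)·19700000/64 = 7.6919195 × 10^12.
E: 1110²·(1 − 186/1110)·48900000/186 = 2.6964406 × 10^11.
Sum = 7.9615636 × 10^12.
SE = √(7.9615636 × 10^12) = 2.8216 × 10^6.

2.8216 × 10^6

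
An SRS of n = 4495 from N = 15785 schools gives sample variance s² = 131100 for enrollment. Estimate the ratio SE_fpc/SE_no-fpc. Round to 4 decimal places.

f = n/N = 4495/15785 = 0.28476402.
SE_no-fpc = √(s²/n) = 5.4005314; SE_fpc = √((1−f)s²/n) = 4.5673172.
Ratio = √(1−f) = 0.84571625.

0.8457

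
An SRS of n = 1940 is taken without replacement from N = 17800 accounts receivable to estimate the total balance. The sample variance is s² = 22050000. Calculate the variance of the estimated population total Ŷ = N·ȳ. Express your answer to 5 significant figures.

3.2087 × 10^12

Var(Ŷ) = N²·Var(ȳ) = N²·(1 − n/N)·s²/n.
f = 1940/17800 = 0.10898876; Var(ȳ) = 0.89101124·22050000/1940 = 10127.215.
Var(Ŷ) = 17800² · 10127.215 = 3.2087068 × 10^12.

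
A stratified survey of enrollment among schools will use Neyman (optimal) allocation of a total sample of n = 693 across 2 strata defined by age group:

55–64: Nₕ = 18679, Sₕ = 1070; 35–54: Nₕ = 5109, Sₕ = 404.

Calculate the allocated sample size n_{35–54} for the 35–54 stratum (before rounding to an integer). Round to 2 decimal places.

64.87

Neyman allocation: nₕ = n·NₕSₕ / Σⱼ NⱼSⱼ.
Σ NⱼSⱼ = 18679·1070 + 5109·404 = 2.2050566 × 10^7.
n_{35–54} = 693·5109·404 / (2.2050566 × 10^7) = 64.87.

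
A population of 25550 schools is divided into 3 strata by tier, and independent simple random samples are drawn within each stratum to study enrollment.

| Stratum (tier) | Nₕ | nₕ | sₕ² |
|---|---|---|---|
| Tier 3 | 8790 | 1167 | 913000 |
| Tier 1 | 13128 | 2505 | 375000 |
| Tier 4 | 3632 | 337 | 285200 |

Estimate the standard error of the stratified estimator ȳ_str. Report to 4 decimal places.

Var(ȳ_str) = Σₕ Wₕ²(1 − fₕ)sₕ²/nₕ with Wₕ = Nₕ/N, N = 25550.
Tier 3: Wₕ = 0.34403131; term = 0.34403131²·(1 − 0.13276451)·913000/1167 = 80.30321.
Tier 1: Wₕ = 0.51381605; term = 0.51381605²·(1 − 0.19081353)·375000/2505 = 31.980664.
Tier 4: Wₕ = 0.14215264; term = 0.14215264²·(1 − 0.09278634)·285200/337 = 15.514546.
Sum = 127.79842.
SE = √(127.79842) = 11.3048.

11.3048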